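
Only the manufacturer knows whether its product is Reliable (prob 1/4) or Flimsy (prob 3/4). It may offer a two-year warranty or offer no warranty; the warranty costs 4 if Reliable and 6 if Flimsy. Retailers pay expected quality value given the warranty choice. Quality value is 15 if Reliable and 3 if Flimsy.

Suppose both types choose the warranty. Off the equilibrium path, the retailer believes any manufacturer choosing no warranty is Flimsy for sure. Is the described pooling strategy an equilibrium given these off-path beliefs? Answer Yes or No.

On path, the retailer holds the prior and pays 1/4·15 + 3/4·3 = 6. Off path (no warranty), believing Flimsy, it pays 3.
Reliable: the warranty nets 6 − 4 = 2; no warranty nets 3. Reliable would deviate.
Flimsy: the warranty nets 6 − 6 = 0; no warranty nets 3. Flimsy would deviate.
A type deviates, so pooling fails.

No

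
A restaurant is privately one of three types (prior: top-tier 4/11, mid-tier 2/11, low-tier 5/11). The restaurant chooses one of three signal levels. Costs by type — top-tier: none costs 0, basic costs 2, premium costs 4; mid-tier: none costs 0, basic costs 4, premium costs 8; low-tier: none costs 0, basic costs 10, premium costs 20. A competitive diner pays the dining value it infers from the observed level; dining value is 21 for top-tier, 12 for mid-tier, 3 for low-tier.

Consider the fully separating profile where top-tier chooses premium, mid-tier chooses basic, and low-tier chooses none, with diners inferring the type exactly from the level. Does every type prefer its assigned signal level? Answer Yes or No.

No

Separating price premiums: premium → 21, basic → 12, none → 3.
top-tier (assigned premium): none: 3 − 0 = 3; basic: 12 − 2 = 10; premium: 21 − 4 = 17. top-tier stays.
mid-tier (assigned basic): none: 3 − 0 = 3; basic: 12 − 4 = 8; premium: 21 − 8 = 13. mid-tier prefers premium.
low-tier (assigned none): none: 3 − 0 = 3; basic: 12 − 10 = 2; premium: 21 − 20 = 1. low-tier stays.
At least one type deviates; the separating profile fails.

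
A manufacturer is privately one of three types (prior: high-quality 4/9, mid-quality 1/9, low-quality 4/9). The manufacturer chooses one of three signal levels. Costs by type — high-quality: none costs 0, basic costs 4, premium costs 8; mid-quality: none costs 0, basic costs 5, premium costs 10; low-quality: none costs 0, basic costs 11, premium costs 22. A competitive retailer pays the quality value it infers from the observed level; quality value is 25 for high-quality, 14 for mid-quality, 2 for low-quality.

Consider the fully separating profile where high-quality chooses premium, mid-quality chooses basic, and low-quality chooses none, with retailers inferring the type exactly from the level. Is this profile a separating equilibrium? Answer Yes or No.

Separating prices: premium → 25, basic → 14, none → 2.
high-quality (assigned premium): none: 2 − 0 = 2; basic: 14 − 4 = 10; premium: 25 − 8 = 17. high-quality stays.
mid-quality (assigned basic): none: 2 − 0 = 2; basic: 14 − 5 = 9; premium: 25 − 10 = 15. mid-quality prefers premium.
low-quality (assigned none): none: 2 − 0 = 2; basic: 14 − 11 = 3; premium: 25 − 22 = 3. low-quality prefers basic.
At least one type deviates; the separating profile fails.

No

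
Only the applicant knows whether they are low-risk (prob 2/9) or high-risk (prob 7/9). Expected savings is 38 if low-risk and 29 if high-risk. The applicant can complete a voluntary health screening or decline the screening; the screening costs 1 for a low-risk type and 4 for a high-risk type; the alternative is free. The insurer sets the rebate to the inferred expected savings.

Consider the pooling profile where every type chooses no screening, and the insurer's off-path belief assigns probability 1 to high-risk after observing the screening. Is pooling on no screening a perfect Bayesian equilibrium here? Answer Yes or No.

Yes

On path, the insurer holds the prior and pays 2/9·38 + 7/9·29 = 31. Off path (the screening), believing high-risk, it pays 29.
low-risk: no screening nets 31; the screening nets 29 − 1 = 28. low-risk stays.
high-risk: no screening nets 31; the screening nets 29 − 4 = 25. high-risk stays.
No type deviates, so pooling is sustained.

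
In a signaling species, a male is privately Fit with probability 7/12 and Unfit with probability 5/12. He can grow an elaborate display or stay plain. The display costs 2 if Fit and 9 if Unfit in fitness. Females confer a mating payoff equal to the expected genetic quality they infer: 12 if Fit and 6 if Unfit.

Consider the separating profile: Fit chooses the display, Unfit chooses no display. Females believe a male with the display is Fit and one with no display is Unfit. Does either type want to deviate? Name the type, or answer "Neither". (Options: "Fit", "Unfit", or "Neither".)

The display pays 12; no display pays 6.
Fit: assigned the display, nets 12 − 2 = 10; deviating to no display nets 6.
Unfit: assigned no display, nets 6; deviating to the display nets 12 − 9 = 3.
Both types strictly prefer their assigned action; no profitable deviation.

Neither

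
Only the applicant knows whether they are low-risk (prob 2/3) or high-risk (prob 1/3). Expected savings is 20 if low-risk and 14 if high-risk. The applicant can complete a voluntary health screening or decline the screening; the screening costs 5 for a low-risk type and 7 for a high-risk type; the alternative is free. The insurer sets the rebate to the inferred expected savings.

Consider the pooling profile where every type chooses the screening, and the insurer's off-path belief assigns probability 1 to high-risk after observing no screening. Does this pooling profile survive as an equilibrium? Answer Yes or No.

No

On path, the insurer holds the prior and pays 2/3·20 + 1/3·14 = 18. Off path (no screening), believing high-risk, it pays 14.
low-risk: the screening nets 18 − 5 = 13; no screening nets 14. low-risk would deviate.
high-risk: the screening nets 18 − 7 = 11; no screening nets 14. high-risk would deviate.
A type deviates, so pooling fails.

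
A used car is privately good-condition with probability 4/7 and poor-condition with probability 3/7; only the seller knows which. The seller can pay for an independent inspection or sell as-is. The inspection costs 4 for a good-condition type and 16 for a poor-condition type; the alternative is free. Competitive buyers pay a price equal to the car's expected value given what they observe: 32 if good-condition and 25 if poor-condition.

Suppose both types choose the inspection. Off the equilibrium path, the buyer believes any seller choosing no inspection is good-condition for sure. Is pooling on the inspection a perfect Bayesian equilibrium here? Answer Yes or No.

On path, the buyer holds the prior and pays 4/7·32 + 3/7·25 = 29. Off path (no inspection), believing good-condition, it pays 32.
good-condition: the inspection nets 29 − 4 = 25; no inspection nets 32. good-condition would deviate.
poor-condition: the inspection nets 29 − 16 = 13; no inspection nets 32. poor-condition would deviate.
A type deviates, so pooling fails.

No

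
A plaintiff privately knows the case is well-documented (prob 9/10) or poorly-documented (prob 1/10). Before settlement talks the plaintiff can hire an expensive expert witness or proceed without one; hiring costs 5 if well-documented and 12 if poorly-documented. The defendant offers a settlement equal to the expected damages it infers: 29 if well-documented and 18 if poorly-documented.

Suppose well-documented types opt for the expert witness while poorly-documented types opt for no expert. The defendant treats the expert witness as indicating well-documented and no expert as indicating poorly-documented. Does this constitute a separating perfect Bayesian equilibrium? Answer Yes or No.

Yes

Under these beliefs, the expert witness earns settlement 29 and no expert earns settlement 18.
well-documented: the expert witness nets 29 − 5 = 24; no expert nets 18. well-documented prefers the expert witness.
poorly-documented: the expert witness nets 29 − 12 = 17; no expert nets 18. poorly-documented prefers no expert.
Neither type deviates, so the separating profile is an equilibrium.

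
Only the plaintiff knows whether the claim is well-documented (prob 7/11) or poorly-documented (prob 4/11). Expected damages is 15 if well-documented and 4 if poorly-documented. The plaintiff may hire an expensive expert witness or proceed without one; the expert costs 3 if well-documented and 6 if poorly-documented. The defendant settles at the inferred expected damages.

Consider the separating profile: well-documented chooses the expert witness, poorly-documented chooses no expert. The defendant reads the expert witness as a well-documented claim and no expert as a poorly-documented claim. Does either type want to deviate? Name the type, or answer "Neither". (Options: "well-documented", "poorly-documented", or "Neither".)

The expert witness pays 15; no expert pays 4.
well-documented: assigned the expert witness, nets 15 − 3 = 12; deviating to no expert nets 4.
poorly-documented: assigned no expert, nets 4; deviating to the expert witness nets 15 − 6 = 9.
The poorly-documented type gains 5 by deviating.

poorly-documented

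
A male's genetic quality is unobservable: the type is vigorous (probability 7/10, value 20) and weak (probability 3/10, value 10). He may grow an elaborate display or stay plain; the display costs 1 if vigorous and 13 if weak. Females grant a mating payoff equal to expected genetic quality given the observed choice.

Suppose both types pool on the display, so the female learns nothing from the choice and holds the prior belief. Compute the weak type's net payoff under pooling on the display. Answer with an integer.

4

Pooled mating payoff = 7/10·20 + 3/10·10 = 17.
weak pays cost 13 for the display, so net payoff = 17 − 13 = 4.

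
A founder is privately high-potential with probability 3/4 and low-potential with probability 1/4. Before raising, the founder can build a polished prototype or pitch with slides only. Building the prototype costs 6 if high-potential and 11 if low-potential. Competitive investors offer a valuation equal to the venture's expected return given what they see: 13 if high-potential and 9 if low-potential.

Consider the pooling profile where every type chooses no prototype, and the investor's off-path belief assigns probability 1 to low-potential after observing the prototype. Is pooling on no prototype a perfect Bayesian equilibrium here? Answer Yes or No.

Yes

On path, the investor holds the prior and pays 3/4·13 + 1/4·9 = 12. Off path (the prototype), believing low-potential, it pays 9.
high-potential: no prototype nets 12; the prototype nets 9 − 6 = 3. high-potential stays.
low-potential: no prototype nets 12; the prototype nets 9 − 11 = -2. low-potential stays.
No type deviates, so pooling is sustained.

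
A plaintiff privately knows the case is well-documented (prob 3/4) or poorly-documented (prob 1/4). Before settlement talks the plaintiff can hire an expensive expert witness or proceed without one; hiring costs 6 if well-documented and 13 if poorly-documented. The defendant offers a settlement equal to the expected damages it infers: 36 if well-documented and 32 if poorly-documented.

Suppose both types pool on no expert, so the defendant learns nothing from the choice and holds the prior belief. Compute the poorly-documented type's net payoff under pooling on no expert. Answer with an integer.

Pooled settlement = 3/4·36 + 1/4·32 = 35.
poorly-documented pays no cost for no expert, so net payoff = 35.

35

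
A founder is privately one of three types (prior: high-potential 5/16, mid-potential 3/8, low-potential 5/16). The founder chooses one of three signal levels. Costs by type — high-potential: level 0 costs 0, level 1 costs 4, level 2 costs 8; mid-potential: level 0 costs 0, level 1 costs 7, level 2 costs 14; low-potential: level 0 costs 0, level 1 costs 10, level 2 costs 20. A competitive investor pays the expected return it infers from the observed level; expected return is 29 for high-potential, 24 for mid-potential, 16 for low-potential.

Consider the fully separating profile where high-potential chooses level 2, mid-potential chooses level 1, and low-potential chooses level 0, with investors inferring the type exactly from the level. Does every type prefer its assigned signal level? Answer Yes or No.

Separating valuations: level 2 → 29, level 1 → 24, level 0 → 16.
high-potential (assigned level 2): level 0: 16 − 0 = 16; level 1: 24 − 4 = 20; level 2: 29 − 8 = 21. high-potential stays.
mid-potential (assigned level 1): level 0: 16 − 0 = 16; level 1: 24 − 7 = 17; level 2: 29 − 14 = 15. mid-potential stays.
low-potential (assigned level 0): level 0: 16 − 0 = 16; level 1: 24 − 10 = 14; level 2: 29 − 20 = 9. low-potential stays.
Every type prefers its assigned level; separation holds.

Yes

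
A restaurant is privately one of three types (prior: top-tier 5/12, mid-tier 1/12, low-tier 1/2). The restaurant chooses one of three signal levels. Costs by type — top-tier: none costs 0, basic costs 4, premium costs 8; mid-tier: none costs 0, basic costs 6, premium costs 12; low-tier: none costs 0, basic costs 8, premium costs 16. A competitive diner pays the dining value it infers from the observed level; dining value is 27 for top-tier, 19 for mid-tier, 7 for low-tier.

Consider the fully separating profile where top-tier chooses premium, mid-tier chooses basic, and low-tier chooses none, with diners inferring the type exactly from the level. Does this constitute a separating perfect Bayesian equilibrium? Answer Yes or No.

Separating price premiums: premium → 27, basic → 19, none → 7.
top-tier (assigned premium): none: 7 − 0 = 7; basic: 19 − 4 = 15; premium: 27 − 8 = 19. top-tier stays.
mid-tier (assigned basic): none: 7 − 0 = 7; basic: 19 − 6 = 13; premium: 27 − 12 = 15. mid-tier prefers premium.
low-tier (assigned none): none: 7 − 0 = 7; basic: 19 − 8 = 11; premium: 27 − 16 = 11. low-tier prefers basic.
At least one type deviates; the separating profile fails.

No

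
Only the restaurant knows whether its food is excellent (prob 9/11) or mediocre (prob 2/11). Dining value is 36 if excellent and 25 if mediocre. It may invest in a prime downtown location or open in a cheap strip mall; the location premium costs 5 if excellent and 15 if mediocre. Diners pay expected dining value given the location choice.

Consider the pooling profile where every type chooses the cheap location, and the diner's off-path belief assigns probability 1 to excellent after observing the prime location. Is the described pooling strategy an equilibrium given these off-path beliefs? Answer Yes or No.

Yes

On path, the diner holds the prior and pays 9/11·36 + 2/11·25 = 34. Off path (the prime location), believing excellent, it pays 36.
excellent: the cheap location nets 34; the prime location nets 36 − 5 = 31. excellent stays.
mediocre: the cheap location nets 34; the prime location nets 36 − 15 = 21. mediocre stays.
No type deviates, so pooling is sustained.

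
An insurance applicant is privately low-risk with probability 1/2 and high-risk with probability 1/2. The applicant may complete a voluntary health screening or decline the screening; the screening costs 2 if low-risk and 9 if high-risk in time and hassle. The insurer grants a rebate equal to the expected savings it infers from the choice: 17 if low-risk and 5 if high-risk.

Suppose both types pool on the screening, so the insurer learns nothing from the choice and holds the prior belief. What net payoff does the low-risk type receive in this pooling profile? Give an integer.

Pooled rebate = 1/2·17 + 1/2·5 = 11.
low-risk pays cost 2 for the screening, so net payoff = 11 − 2 = 9.

9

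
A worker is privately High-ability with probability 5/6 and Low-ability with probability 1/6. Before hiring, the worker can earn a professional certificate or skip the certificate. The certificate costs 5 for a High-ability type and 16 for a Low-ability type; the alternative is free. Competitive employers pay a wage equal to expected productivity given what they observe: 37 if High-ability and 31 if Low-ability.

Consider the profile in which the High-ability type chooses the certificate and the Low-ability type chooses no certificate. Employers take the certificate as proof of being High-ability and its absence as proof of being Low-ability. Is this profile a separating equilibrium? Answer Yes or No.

Under these beliefs, the certificate earns wage 37 and no certificate earns wage 31.
High-ability: the certificate nets 37 − 5 = 32; no certificate nets 31. High-ability prefers the certificate.
Low-ability: the certificate nets 37 − 16 = 21; no certificate nets 31. Low-ability prefers no certificate.
Neither type deviates, so the separating profile is an equilibrium.

Yes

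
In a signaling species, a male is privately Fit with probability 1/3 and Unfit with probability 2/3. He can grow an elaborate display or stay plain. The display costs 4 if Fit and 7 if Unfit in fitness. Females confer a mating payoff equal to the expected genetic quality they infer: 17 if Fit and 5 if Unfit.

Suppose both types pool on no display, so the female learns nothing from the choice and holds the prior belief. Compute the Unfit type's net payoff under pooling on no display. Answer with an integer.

Pooled mating payoff = 1/3·17 + 2/3·5 = 9.
Unfit pays no cost for no display, so net payoff = 9.

9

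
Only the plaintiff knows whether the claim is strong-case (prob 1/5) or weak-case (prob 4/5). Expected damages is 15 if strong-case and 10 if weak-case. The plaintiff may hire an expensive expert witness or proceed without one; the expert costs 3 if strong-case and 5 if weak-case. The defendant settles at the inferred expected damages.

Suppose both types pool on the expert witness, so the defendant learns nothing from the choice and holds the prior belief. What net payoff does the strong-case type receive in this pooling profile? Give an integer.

8

Pooled settlement = 1/5·15 + 4/5·10 = 11.
strong-case pays cost 3 for the expert witness, so net payoff = 11 − 3 = 8.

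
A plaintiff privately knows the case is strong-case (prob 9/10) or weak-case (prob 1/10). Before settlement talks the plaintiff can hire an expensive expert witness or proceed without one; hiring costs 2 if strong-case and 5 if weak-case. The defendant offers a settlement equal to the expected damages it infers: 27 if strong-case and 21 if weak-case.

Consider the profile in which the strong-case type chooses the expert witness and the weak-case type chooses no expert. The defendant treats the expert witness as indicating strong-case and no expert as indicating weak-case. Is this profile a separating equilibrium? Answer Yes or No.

Under these beliefs, the expert witness earns settlement 27 and no expert earns settlement 21.
strong-case: the expert witness nets 27 − 2 = 25; no expert nets 21. strong-case prefers the expert witness.
weak-case: the expert witness nets 27 − 5 = 22; no expert nets 21. weak-case would deviate to the expert witness.
weak-case has a profitable deviation, so the profile is not an equilibrium.

No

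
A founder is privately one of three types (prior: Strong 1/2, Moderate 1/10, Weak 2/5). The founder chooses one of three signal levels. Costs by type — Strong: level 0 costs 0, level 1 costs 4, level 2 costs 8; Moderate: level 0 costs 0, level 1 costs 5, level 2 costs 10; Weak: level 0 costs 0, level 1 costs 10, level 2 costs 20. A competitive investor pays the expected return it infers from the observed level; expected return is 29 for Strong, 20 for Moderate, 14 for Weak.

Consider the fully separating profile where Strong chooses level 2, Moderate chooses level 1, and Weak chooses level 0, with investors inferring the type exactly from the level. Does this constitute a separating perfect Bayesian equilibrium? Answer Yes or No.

No

Separating valuations: level 2 → 29, level 1 → 20, level 0 → 14.
Strong (assigned level 2): level 0: 14 − 0 = 14; level 1: 20 − 4 = 16; level 2: 29 − 8 = 21. Strong stays.
Moderate (assigned level 1): level 0: 14 − 0 = 14; level 1: 20 − 5 = 15; level 2: 29 − 10 = 19. Moderate prefers level 2.
Weak (assigned level 0): level 0: 14 − 0 = 14; level 1: 20 − 10 = 10; level 2: 29 − 20 = 9. Weak stays.
At least one type deviates; the separating profile fails.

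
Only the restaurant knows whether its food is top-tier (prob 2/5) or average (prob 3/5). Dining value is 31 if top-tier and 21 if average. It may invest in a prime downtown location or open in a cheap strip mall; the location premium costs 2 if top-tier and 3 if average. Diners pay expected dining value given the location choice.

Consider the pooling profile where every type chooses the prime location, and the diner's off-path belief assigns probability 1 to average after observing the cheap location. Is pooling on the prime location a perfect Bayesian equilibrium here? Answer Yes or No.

Yes

On path, the diner holds the prior and pays 2/5·31 + 3/5·21 = 25. Off path (the cheap location), believing average, it pays 21.
top-tier: the prime location nets 25 − 2 = 23; the cheap location nets 21. top-tier stays.
average: the prime location nets 25 − 3 = 22; the cheap location nets 21. average stays.
No type deviates, so pooling is sustained.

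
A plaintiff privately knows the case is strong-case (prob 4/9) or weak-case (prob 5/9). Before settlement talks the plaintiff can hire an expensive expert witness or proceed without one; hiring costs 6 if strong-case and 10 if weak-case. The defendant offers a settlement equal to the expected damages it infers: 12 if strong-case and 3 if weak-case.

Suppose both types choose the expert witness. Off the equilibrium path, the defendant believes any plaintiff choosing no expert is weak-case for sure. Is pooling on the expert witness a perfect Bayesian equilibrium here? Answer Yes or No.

No

On path, the defendant holds the prior and pays 4/9·12 + 5/9·3 = 7. Off path (no expert), believing weak-case, it pays 3.
strong-case: the expert witness nets 7 − 6 = 1; no expert nets 3. strong-case would deviate.
weak-case: the expert witness nets 7 − 10 = -3; no expert nets 3. weak-case would deviate.
A type deviates, so pooling fails.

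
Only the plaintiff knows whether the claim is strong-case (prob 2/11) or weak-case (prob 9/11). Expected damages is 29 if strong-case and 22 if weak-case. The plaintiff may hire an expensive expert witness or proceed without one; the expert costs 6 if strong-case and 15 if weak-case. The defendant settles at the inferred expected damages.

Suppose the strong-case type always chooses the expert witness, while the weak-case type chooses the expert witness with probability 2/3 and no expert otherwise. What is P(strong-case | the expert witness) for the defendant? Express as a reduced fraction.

P(the expert witness) = (2/11)·1 + (9/11)·(2/3) = 8/11.
By Bayes' rule, P(strong-case | the expert witness) = (2/11) / (8/11) = 1/4.

1/4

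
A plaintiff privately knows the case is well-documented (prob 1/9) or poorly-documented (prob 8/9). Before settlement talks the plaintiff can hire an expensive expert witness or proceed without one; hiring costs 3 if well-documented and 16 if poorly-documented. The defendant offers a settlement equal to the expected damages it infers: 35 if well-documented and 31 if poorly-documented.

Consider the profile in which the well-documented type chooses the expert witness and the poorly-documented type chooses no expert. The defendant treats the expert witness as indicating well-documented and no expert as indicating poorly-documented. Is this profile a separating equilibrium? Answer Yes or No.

Under these beliefs, the expert witness earns settlement 35 and no expert earns settlement 31.
well-documented: the expert witness nets 35 − 3 = 32; no expert nets 31. well-documented prefers the expert witness.
poorly-documented: the expert witness nets 35 − 16 = 19; no expert nets 31. poorly-documented prefers no expert.
Neither type deviates, so the separating profile is an equilibrium.

Yes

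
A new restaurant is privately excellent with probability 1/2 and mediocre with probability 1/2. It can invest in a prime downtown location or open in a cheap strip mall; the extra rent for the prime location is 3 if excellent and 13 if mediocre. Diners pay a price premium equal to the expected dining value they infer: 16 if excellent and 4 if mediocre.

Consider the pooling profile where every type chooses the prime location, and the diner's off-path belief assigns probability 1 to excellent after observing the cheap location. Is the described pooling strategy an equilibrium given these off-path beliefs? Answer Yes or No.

On path, the diner holds the prior and pays 1/2·16 + 1/2·4 = 10. Off path (the cheap location), believing excellent, it pays 16.
excellent: the prime location nets 10 − 3 = 7; the cheap location nets 16. excellent would deviate.
mediocre: the prime location nets 10 − 13 = -3; the cheap location nets 16. mediocre would deviate.
A type deviates, so pooling fails.

No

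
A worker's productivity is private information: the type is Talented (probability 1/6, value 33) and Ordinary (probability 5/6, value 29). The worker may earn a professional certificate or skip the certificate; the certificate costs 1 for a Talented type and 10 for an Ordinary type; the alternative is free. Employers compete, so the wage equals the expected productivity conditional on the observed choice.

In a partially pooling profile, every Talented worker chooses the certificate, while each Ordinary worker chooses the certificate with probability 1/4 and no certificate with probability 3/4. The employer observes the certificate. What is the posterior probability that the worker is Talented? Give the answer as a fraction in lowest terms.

4/9

P(the certificate) = (1/6)·1 + (5/6)·(1/4) = 3/8.
By Bayes' rule, P(Talented | the certificate) = (1/6) / (3/8) = 4/9.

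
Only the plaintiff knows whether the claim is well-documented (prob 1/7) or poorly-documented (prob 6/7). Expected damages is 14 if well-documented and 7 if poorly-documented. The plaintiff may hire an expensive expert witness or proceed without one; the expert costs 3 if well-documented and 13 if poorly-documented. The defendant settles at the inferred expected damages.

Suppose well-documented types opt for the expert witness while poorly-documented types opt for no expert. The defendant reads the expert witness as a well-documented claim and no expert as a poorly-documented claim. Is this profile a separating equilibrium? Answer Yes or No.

Yes

Under these beliefs, the expert witness earns settlement 14 and no expert earns settlement 7.
well-documented: the expert witness nets 14 − 3 = 11; no expert nets 7. well-documented prefers the expert witness.
poorly-documented: the expert witness nets 14 − 13 = 1; no expert nets 7. poorly-documented prefers no expert.
Neither type deviates, so the separating profile is an equilibrium.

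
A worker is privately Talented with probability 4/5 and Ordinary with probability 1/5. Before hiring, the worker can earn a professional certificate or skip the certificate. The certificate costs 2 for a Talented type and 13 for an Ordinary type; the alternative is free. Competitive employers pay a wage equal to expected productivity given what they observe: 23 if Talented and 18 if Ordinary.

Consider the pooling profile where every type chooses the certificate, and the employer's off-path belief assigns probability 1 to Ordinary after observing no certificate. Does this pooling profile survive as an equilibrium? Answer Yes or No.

On path, the employer holds the prior and pays 4/5·23 + 1/5·18 = 22. Off path (no certificate), believing Ordinary, it pays 18.
Talented: the certificate nets 22 − 2 = 20; no certificate nets 18. Talented stays.
Ordinary: the certificate nets 22 − 13 = 9; no certificate nets 18. Ordinary would deviate.
A type deviates, so pooling fails.

No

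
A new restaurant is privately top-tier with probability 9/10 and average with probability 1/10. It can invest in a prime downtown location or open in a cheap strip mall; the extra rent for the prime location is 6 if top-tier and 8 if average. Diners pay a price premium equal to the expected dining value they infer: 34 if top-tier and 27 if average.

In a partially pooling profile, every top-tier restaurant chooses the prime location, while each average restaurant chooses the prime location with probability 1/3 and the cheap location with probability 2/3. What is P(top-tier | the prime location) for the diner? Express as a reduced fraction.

P(the prime location) = (9/10)·1 + (1/10)·(1/3) = 14/15.
By Bayes' rule, P(top-tier | the prime location) = (9/10) / (14/15) = 27/28.

27/28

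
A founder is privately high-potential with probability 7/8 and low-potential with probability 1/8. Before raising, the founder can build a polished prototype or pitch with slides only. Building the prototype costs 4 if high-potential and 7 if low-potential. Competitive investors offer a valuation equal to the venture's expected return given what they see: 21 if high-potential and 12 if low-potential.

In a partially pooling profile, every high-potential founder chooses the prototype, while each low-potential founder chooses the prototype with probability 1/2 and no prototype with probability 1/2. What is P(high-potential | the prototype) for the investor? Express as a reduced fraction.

14/15

P(the prototype) = (7/8)·1 + (1/8)·(1/2) = 15/16.
By Bayes' rule, P(high-potential | the prototype) = (7/8) / (15/16) = 14/15.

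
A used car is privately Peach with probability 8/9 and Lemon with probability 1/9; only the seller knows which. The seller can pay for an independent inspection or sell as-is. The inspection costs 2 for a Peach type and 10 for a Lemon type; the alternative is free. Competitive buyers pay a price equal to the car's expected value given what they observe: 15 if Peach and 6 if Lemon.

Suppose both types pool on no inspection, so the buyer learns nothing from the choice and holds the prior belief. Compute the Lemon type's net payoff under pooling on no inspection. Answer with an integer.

14

Pooled price = 8/9·15 + 1/9·6 = 14.
Lemon pays no cost for no inspection, so net payoff = 14.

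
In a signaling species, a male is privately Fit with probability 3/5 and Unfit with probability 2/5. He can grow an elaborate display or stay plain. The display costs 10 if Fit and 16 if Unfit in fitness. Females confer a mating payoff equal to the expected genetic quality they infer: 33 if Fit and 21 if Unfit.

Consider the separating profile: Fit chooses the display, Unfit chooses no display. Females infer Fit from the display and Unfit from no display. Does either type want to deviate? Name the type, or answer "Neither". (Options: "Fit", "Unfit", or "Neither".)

Neither

The display pays 33; no display pays 21.
Fit: assigned the display, nets 33 − 10 = 23; deviating to no display nets 21.
Unfit: assigned no display, nets 21; deviating to the display nets 33 − 16 = 17.
Both types strictly prefer their assigned action; no profitable deviation.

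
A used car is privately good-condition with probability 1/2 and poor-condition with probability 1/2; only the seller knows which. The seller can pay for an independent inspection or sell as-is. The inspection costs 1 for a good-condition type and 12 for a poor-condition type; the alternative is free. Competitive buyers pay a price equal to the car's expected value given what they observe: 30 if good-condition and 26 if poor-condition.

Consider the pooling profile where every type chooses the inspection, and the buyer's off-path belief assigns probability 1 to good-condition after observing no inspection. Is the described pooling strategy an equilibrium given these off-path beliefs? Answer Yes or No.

On path, the buyer holds the prior and pays 1/2·30 + 1/2·26 = 28. Off path (no inspection), believing good-condition, it pays 30.
good-condition: the inspection nets 28 − 1 = 27; no inspection nets 30. good-condition would deviate.
poor-condition: the inspection nets 28 − 12 = 16; no inspection nets 30. poor-condition would deviate.
A type deviates, so pooling fails.

No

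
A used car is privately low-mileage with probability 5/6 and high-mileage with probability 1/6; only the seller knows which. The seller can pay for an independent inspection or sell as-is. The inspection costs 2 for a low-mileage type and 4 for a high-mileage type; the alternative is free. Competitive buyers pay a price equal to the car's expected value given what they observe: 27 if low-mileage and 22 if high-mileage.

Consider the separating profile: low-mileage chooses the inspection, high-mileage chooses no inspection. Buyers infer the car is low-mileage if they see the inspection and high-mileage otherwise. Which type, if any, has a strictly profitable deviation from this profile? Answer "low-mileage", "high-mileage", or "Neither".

The inspection pays 27; no inspection pays 22.
low-mileage: assigned the inspection, nets 27 − 2 = 25; deviating to no inspection nets 22.
high-mileage: assigned no inspection, nets 22; deviating to the inspection nets 27 − 4 = 23.
The high-mileage type gains 1 by deviating.

high-mileage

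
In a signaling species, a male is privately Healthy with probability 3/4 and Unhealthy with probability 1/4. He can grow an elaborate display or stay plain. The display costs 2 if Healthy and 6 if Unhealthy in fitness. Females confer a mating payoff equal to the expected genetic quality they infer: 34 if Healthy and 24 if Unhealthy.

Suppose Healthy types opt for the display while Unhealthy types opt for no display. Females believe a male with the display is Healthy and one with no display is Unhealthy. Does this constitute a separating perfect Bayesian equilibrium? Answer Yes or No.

Under these beliefs, the display earns mating payoff 34 and no display earns mating payoff 24.
Healthy: the display nets 34 − 2 = 32; no display nets 24. Healthy prefers the display.
Unhealthy: the display nets 34 − 6 = 28; no display nets 24. Unhealthy would deviate to the display.
Unhealthy has a profitable deviation, so the profile is not an equilibrium.

No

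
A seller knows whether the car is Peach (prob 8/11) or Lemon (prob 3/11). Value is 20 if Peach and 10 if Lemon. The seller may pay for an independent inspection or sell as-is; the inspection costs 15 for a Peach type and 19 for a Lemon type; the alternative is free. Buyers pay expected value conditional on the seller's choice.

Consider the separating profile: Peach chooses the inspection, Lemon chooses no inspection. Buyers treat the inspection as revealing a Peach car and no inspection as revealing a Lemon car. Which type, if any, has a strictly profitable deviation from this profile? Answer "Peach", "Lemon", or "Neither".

Peach

The inspection pays 20; no inspection pays 10.
Peach: assigned the inspection, nets 20 − 15 = 5; deviating to no inspection nets 10.
Lemon: assigned no inspection, nets 10; deviating to the inspection nets 20 − 19 = 1.
The Peach type gains 5 by deviating.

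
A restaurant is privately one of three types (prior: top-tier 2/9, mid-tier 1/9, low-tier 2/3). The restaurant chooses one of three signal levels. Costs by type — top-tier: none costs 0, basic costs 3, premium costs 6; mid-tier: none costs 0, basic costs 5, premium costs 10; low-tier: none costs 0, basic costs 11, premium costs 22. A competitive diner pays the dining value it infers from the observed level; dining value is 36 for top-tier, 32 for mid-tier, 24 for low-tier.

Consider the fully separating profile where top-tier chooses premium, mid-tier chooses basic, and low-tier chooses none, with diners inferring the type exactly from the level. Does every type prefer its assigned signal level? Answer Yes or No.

Yes

Separating price premiums: premium → 36, basic → 32, none → 24.
top-tier (assigned premium): none: 24 − 0 = 24; basic: 32 − 3 = 29; premium: 36 − 6 = 30. top-tier stays.
mid-tier (assigned basic): none: 24 − 0 = 24; basic: 32 − 5 = 27; premium: 36 − 10 = 26. mid-tier stays.
low-tier (assigned none): none: 24 − 0 = 24; basic: 32 − 11 = 21; premium: 36 − 22 = 14. low-tier stays.
Every type prefers its assigned level; separation holds.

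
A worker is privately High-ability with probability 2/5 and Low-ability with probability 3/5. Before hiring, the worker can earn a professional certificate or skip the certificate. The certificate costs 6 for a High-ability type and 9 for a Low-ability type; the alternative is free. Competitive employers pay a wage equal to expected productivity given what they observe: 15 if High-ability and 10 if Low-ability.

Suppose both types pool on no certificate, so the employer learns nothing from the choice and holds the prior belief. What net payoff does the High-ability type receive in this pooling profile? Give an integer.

12

Pooled wage = 2/5·15 + 3/5·10 = 12.
High-ability pays no cost for no certificate, so net payoff = 12.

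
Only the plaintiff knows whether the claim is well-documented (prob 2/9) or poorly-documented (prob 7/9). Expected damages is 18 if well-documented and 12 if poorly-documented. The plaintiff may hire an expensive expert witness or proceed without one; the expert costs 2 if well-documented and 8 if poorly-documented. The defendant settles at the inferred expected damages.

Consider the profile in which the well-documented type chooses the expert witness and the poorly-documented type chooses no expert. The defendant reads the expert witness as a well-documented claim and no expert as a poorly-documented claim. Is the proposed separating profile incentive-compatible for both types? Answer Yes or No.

Under these beliefs, the expert witness earns settlement 18 and no expert earns settlement 12.
well-documented: the expert witness nets 18 − 2 = 16; no expert nets 12. well-documented prefers the expert witness.
poorly-documented: the expert witness nets 18 − 8 = 10; no expert nets 12. poorly-documented prefers no expert.
Neither type deviates, so the separating profile is an equilibrium.

Yes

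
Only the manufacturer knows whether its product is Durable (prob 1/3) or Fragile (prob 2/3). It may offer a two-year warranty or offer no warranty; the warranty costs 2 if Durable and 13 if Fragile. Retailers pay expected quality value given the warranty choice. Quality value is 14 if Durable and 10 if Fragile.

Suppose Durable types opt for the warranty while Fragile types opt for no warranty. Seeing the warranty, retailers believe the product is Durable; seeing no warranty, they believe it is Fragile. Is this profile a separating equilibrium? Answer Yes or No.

Under these beliefs, the warranty earns price 14 and no warranty earns price 10.
Durable: the warranty nets 14 − 2 = 12; no warranty nets 10. Durable prefers the warranty.
Fragile: the warranty nets 14 − 13 = 1; no warranty nets 10. Fragile prefers no warranty.
Neither type deviates, so the separating profile is an equilibrium.

Yes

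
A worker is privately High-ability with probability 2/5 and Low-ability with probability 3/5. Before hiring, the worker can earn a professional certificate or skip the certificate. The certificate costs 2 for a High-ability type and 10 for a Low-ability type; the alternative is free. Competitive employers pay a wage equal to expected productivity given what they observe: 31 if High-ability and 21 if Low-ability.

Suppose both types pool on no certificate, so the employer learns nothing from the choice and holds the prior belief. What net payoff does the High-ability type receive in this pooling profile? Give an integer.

25

Pooled wage = 2/5·31 + 3/5·21 = 25.
High-ability pays no cost for no certificate, so net payoff = 25.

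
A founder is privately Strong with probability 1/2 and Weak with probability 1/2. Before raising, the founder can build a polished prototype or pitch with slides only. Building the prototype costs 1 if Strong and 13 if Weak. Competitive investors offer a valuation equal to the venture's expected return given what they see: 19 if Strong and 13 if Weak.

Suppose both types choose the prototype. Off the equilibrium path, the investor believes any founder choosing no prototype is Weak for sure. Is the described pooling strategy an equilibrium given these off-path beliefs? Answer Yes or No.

No

On path, the investor holds the prior and pays 1/2·19 + 1/2·13 = 16. Off path (no prototype), believing Weak, it pays 13.
Strong: the prototype nets 16 − 1 = 15; no prototype nets 13. Strong stays.
Weak: the prototype nets 16 − 13 = 3; no prototype nets 13. Weak would deviate.
A type deviates, so pooling fails.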